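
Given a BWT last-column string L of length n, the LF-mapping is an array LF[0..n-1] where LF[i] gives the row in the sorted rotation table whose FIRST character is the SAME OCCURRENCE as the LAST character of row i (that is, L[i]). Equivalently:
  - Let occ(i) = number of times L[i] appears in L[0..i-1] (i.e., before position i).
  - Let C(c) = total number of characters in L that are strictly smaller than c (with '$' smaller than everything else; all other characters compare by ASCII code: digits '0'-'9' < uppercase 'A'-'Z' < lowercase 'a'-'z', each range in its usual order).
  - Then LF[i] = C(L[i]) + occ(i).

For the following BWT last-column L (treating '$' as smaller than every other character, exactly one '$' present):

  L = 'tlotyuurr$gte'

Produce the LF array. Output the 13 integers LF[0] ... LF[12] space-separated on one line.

Answer: 7 3 4 8 12 10 11 5 6 0 2 9 1

Derivation:
Char counts: '$':1, 'e':1, 'g':1, 'l':1, 'o':1, 'r':2, 't':3, 'u':2, 'y':1
C (first-col start): C('$')=0, C('e')=1, C('g')=2, C('l')=3, C('o')=4, C('r')=5, C('t')=7, C('u')=10, C('y')=12
L[0]='t': occ=0, LF[0]=C('t')+0=7+0=7
L[1]='l': occ=0, LF[1]=C('l')+0=3+0=3
L[2]='o': occ=0, LF[2]=C('o')+0=4+0=4
L[3]='t': occ=1, LF[3]=C('t')+1=7+1=8
L[4]='y': occ=0, LF[4]=C('y')+0=12+0=12
L[5]='u': occ=0, LF[5]=C('u')+0=10+0=10
L[6]='u': occ=1, LF[6]=C('u')+1=10+1=11
L[7]='r': occ=0, LF[7]=C('r')+0=5+0=5
L[8]='r': occ=1, LF[8]=C('r')+1=5+1=6
L[9]='$': occ=0, LF[9]=C('$')+0=0+0=0
L[10]='g': occ=0, LF[10]=C('g')+0=2+0=2
L[11]='t': occ=2, LF[11]=C('t')+2=7+2=9
L[12]='e': occ=0, LF[12]=C('e')+0=1+0=1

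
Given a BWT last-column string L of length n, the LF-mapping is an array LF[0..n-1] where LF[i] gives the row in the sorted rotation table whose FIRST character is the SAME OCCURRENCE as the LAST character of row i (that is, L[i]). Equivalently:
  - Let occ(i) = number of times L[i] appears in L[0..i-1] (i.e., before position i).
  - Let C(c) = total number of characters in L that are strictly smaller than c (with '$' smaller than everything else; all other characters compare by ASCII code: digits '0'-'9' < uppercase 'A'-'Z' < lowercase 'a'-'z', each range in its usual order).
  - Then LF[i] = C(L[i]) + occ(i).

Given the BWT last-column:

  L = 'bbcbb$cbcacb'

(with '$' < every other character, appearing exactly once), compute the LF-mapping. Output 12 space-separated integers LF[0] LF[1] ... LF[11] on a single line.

Answer: 2 3 8 4 5 0 9 6 10 1 11 7

Derivation:
Char counts: '$':1, 'a':1, 'b':6, 'c':4
C (first-col start): C('$')=0, C('a')=1, C('b')=2, C('c')=8
L[0]='b': occ=0, LF[0]=C('b')+0=2+0=2
L[1]='b': occ=1, LF[1]=C('b')+1=2+1=3
L[2]='c': occ=0, LF[2]=C('c')+0=8+0=8
L[3]='b': occ=2, LF[3]=C('b')+2=2+2=4
L[4]='b': occ=3, LF[4]=C('b')+3=2+3=5
L[5]='$': occ=0, LF[5]=C('$')+0=0+0=0
L[6]='c': occ=1, LF[6]=C('c')+1=8+1=9
L[7]='b': occ=4, LF[7]=C('b')+4=2+4=6
L[8]='c': occ=2, LF[8]=C('c')+2=8+2=10
L[9]='a': occ=0, LF[9]=C('a')+0=1+0=1
L[10]='c': occ=3, LF[10]=C('c')+3=8+3=11
L[11]='b': occ=5, LF[11]=C('b')+5=2+5=7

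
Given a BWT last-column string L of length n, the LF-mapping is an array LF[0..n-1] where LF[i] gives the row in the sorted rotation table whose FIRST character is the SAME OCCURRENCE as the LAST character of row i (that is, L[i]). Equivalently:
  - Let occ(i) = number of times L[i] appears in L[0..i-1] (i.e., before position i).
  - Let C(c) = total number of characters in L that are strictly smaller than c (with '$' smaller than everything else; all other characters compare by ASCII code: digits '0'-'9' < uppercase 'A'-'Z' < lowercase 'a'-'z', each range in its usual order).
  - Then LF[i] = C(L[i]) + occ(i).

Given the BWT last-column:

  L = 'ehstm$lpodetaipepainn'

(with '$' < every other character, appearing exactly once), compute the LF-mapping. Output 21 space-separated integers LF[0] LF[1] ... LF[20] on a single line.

Answer: 4 7 18 19 11 0 10 15 14 3 5 20 1 8 16 6 17 2 9 12 13

Derivation:
Char counts: '$':1, 'a':2, 'd':1, 'e':3, 'h':1, 'i':2, 'l':1, 'm':1, 'n':2, 'o':1, 'p':3, 's':1, 't':2
C (first-col start): C('$')=0, C('a')=1, C('d')=3, C('e')=4, C('h')=7, C('i')=8, C('l')=10, C('m')=11, C('n')=12, C('o')=14, C('p')=15, C('s')=18, C('t')=19
L[0]='e': occ=0, LF[0]=C('e')+0=4+0=4
L[1]='h': occ=0, LF[1]=C('h')+0=7+0=7
L[2]='s': occ=0, LF[2]=C('s')+0=18+0=18
L[3]='t': occ=0, LF[3]=C('t')+0=19+0=19
L[4]='m': occ=0, LF[4]=C('m')+0=11+0=11
L[5]='$': occ=0, LF[5]=C('$')+0=0+0=0
L[6]='l': occ=0, LF[6]=C('l')+0=10+0=10
L[7]='p': occ=0, LF[7]=C('p')+0=15+0=15
L[8]='o': occ=0, LF[8]=C('o')+0=14+0=14
L[9]='d': occ=0, LF[9]=C('d')+0=3+0=3
L[10]='e': occ=1, LF[10]=C('e')+1=4+1=5
L[11]='t': occ=1, LF[11]=C('t')+1=19+1=20
L[12]='a': occ=0, LF[12]=C('a')+0=1+0=1
L[13]='i': occ=0, LF[13]=C('i')+0=8+0=8
L[14]='p': occ=1, LF[14]=C('p')+1=15+1=16
L[15]='e': occ=2, LF[15]=C('e')+2=4+2=6
L[16]='p': occ=2, LF[16]=C('p')+2=15+2=17
L[17]='a': occ=1, LF[17]=C('a')+1=1+1=2
L[18]='i': occ=1, LF[18]=C('i')+1=8+1=9
L[19]='n': occ=0, LF[19]=C('n')+0=12+0=12
L[20]='n': occ=1, LF[20]=C('n')+1=12+1=13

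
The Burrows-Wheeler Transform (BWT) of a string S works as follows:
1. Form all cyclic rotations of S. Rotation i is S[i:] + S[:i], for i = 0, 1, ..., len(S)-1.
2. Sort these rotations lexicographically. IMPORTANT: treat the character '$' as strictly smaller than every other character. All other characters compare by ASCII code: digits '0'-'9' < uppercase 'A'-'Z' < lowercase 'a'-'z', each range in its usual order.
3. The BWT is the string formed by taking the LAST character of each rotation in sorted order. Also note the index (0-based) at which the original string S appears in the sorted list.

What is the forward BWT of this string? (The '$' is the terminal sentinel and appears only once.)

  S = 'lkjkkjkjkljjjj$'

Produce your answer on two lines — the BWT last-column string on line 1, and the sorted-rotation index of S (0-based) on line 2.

All 15 rotations (rotation i = S[i:]+S[:i]):
  rot[0] = lkjkkjkjkljjjj$
  rot[1] = kjkkjkjkljjjj$l
  rot[2] = jkkjkjkljjjj$lk
  rot[3] = kkjkjkljjjj$lkj
  rot[4] = kjkjkljjjj$lkjk
  rot[5] = jkjkljjjj$lkjkk
  rot[6] = kjkljjjj$lkjkkj
  rot[7] = jkljjjj$lkjkkjk
  rot[8] = kljjjj$lkjkkjkj
  rot[9] = ljjjj$lkjkkjkjk
  rot[10] = jjjj$lkjkkjkjkl
  rot[11] = jjj$lkjkkjkjklj
  rot[12] = jj$lkjkkjkjkljj
  rot[13] = j$lkjkkjkjkljjj
  rot[14] = $lkjkkjkjkljjjj
Sorted (with $ < everything):
  sorted[0] = $lkjkkjkjkljjjj  (last char: 'j')
  sorted[1] = j$lkjkkjkjkljjj  (last char: 'j')
  sorted[2] = jj$lkjkkjkjkljj  (last char: 'j')
  sorted[3] = jjj$lkjkkjkjklj  (last char: 'j')
  sorted[4] = jjjj$lkjkkjkjkl  (last char: 'l')
  sorted[5] = jkjkljjjj$lkjkk  (last char: 'k')
  sorted[6] = jkkjkjkljjjj$lk  (last char: 'k')
  sorted[7] = jkljjjj$lkjkkjk  (last char: 'k')
  sorted[8] = kjkjkljjjj$lkjk  (last char: 'k')
  sorted[9] = kjkkjkjkljjjj$l  (last char: 'l')
  sorted[10] = kjkljjjj$lkjkkj  (last char: 'j')
  sorted[11] = kkjkjkljjjj$lkj  (last char: 'j')
  sorted[12] = kljjjj$lkjkkjkj  (last char: 'j')
  sorted[13] = ljjjj$lkjkkjkjk  (last char: 'k')
  sorted[14] = lkjkkjkjkljjjj$  (last char: '$')
Last column: jjjjlkkkkljjjk$
Original string S is at sorted index 14

Answer: jjjjlkkkkljjjk$
14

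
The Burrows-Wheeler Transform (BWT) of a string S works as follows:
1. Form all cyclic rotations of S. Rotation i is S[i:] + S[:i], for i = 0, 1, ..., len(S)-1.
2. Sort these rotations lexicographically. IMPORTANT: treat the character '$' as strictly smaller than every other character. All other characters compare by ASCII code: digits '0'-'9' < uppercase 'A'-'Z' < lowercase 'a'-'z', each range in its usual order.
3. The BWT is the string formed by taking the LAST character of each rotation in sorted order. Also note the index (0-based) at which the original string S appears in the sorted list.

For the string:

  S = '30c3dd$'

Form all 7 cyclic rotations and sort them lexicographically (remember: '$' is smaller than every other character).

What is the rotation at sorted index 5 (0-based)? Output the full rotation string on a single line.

All 7 rotations (rotation i = S[i:]+S[:i]):
  rot[0] = 30c3dd$
  rot[1] = 0c3dd$3
  rot[2] = c3dd$30
  rot[3] = 3dd$30c
  rot[4] = dd$30c3
  rot[5] = d$30c3d
  rot[6] = $30c3dd
Sorted (with $ < everything):
  sorted[0] = $30c3dd
  sorted[1] = 0c3dd$3
  sorted[2] = 30c3dd$
  sorted[3] = 3dd$30c
  sorted[4] = c3dd$30
  sorted[5] = d$30c3d
  sorted[6] = dd$30c3
sorted[5] = d$30c3d

Answer: d$30c3d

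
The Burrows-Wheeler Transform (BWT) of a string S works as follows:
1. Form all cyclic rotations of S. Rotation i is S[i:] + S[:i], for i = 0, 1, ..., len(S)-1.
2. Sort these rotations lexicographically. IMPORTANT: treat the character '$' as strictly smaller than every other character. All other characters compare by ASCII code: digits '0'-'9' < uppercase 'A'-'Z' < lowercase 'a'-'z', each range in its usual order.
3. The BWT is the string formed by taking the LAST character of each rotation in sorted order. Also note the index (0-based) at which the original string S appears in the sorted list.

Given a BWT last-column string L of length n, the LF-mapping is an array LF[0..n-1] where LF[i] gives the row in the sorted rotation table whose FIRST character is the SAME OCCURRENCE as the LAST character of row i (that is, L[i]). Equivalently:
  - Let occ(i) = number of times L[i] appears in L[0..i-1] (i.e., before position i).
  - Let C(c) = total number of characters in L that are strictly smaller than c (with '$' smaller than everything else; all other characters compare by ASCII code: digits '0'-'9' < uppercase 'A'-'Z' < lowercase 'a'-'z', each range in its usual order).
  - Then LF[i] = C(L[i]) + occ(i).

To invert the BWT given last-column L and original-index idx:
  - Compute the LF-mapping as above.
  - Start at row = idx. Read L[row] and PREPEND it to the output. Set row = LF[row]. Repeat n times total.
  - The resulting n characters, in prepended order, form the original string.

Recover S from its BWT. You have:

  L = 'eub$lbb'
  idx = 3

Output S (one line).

Answer: bubble$

Derivation:
LF mapping: 4 6 1 0 5 2 3
Walk LF starting at row 3, prepending L[row]:
  step 1: row=3, L[3]='$', prepend. Next row=LF[3]=0
  step 2: row=0, L[0]='e', prepend. Next row=LF[0]=4
  step 3: row=4, L[4]='l', prepend. Next row=LF[4]=5
  step 4: row=5, L[5]='b', prepend. Next row=LF[5]=2
  step 5: row=2, L[2]='b', prepend. Next row=LF[2]=1
  step 6: row=1, L[1]='u', prepend. Next row=LF[1]=6
  step 7: row=6, L[6]='b', prepend. Next row=LF[6]=3
Reversed output: bubble$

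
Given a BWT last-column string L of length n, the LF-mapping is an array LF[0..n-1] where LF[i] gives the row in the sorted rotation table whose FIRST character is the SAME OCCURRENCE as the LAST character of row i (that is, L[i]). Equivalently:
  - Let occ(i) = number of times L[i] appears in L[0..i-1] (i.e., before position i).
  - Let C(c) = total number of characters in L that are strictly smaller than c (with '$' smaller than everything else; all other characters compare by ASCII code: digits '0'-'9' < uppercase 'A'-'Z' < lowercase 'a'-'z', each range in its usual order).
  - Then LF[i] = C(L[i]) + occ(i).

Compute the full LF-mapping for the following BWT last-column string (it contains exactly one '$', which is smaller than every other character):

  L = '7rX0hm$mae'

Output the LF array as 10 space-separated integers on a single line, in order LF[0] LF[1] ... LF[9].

Answer: 2 9 3 1 6 7 0 8 4 5

Derivation:
Char counts: '$':1, '0':1, '7':1, 'X':1, 'a':1, 'e':1, 'h':1, 'm':2, 'r':1
C (first-col start): C('$')=0, C('0')=1, C('7')=2, C('X')=3, C('a')=4, C('e')=5, C('h')=6, C('m')=7, C('r')=9
L[0]='7': occ=0, LF[0]=C('7')+0=2+0=2
L[1]='r': occ=0, LF[1]=C('r')+0=9+0=9
L[2]='X': occ=0, LF[2]=C('X')+0=3+0=3
L[3]='0': occ=0, LF[3]=C('0')+0=1+0=1
L[4]='h': occ=0, LF[4]=C('h')+0=6+0=6
L[5]='m': occ=0, LF[5]=C('m')+0=7+0=7
L[6]='$': occ=0, LF[6]=C('$')+0=0+0=0
L[7]='m': occ=1, LF[7]=C('m')+1=7+1=8
L[8]='a': occ=0, LF[8]=C('a')+0=4+0=4
L[9]='e': occ=0, LF[9]=C('e')+0=5+0=5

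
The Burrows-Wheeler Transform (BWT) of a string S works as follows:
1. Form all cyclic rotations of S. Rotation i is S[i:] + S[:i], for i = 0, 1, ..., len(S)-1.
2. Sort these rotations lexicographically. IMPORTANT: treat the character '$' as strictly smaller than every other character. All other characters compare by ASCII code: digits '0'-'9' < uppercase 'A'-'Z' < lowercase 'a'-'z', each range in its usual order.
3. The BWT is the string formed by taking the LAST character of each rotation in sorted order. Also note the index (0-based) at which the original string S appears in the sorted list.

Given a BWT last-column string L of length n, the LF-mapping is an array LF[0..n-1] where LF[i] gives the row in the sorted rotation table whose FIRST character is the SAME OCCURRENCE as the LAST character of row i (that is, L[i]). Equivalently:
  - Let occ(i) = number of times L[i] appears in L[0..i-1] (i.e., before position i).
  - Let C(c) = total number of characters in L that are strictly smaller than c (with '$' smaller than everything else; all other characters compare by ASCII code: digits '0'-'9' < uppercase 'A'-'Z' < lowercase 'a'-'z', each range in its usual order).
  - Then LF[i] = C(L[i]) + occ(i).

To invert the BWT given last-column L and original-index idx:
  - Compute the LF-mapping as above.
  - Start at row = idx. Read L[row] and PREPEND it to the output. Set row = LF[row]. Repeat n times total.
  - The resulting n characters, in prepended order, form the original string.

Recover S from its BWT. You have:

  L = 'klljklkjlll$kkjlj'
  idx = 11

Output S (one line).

Answer: ljkkjllljjlklklk$

Derivation:
LF mapping: 5 10 11 1 6 12 7 2 13 14 15 0 8 9 3 16 4
Walk LF starting at row 11, prepending L[row]:
  step 1: row=11, L[11]='$', prepend. Next row=LF[11]=0
  step 2: row=0, L[0]='k', prepend. Next row=LF[0]=5
  step 3: row=5, L[5]='l', prepend. Next row=LF[5]=12
  step 4: row=12, L[12]='k', prepend. Next row=LF[12]=8
  step 5: row=8, L[8]='l', prepend. Next row=LF[8]=13
  step 6: row=13, L[13]='k', prepend. Next row=LF[13]=9
  step 7: row=9, L[9]='l', prepend. Next row=LF[9]=14
  step 8: row=14, L[14]='j', prepend. Next row=LF[14]=3
  step 9: row=3, L[3]='j', prepend. Next row=LF[3]=1
  step 10: row=1, L[1]='l', prepend. Next row=LF[1]=10
  step 11: row=10, L[10]='l', prepend. Next row=LF[10]=15
  step 12: row=15, L[15]='l', prepend. Next row=LF[15]=16
  step 13: row=16, L[16]='j', prepend. Next row=LF[16]=4
  step 14: row=4, L[4]='k', prepend. Next row=LF[4]=6
  step 15: row=6, L[6]='k', prepend. Next row=LF[6]=7
  step 16: row=7, L[7]='j', prepend. Next row=LF[7]=2
  step 17: row=2, L[2]='l', prepend. Next row=LF[2]=11
Reversed output: ljkkjllljjlklklk$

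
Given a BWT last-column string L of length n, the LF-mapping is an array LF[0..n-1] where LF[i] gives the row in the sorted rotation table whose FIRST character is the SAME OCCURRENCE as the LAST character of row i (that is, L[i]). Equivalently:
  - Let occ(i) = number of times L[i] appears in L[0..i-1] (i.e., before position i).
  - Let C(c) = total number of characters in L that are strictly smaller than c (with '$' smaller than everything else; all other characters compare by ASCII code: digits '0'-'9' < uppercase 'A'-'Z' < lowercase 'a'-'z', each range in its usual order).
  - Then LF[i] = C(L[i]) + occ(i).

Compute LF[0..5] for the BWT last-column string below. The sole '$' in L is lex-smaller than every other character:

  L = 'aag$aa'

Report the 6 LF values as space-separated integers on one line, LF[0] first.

Answer: 1 2 5 0 3 4

Derivation:
Char counts: '$':1, 'a':4, 'g':1
C (first-col start): C('$')=0, C('a')=1, C('g')=5
L[0]='a': occ=0, LF[0]=C('a')+0=1+0=1
L[1]='a': occ=1, LF[1]=C('a')+1=1+1=2
L[2]='g': occ=0, LF[2]=C('g')+0=5+0=5
L[3]='$': occ=0, LF[3]=C('$')+0=0+0=0
L[4]='a': occ=2, LF[4]=C('a')+2=1+2=3
L[5]='a': occ=3, LF[5]=C('a')+3=1+3=4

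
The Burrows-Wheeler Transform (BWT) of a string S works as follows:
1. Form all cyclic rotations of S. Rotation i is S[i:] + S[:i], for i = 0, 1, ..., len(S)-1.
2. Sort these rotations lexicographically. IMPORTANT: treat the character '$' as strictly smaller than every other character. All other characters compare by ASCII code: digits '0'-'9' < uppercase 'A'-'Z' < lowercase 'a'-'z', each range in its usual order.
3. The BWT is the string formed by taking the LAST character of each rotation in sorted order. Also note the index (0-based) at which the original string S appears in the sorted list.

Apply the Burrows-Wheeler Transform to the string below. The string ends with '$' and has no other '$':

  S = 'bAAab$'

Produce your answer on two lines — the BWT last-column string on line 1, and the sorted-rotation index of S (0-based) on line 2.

Answer: bbAAa$
5

Derivation:
All 6 rotations (rotation i = S[i:]+S[:i]):
  rot[0] = bAAab$
  rot[1] = AAab$b
  rot[2] = Aab$bA
  rot[3] = ab$bAA
  rot[4] = b$bAAa
  rot[5] = $bAAab
Sorted (with $ < everything):
  sorted[0] = $bAAab  (last char: 'b')
  sorted[1] = AAab$b  (last char: 'b')
  sorted[2] = Aab$bA  (last char: 'A')
  sorted[3] = ab$bAA  (last char: 'A')
  sorted[4] = b$bAAa  (last char: 'a')
  sorted[5] = bAAab$  (last char: '$')
Last column: bbAAa$
Original string S is at sorted index 5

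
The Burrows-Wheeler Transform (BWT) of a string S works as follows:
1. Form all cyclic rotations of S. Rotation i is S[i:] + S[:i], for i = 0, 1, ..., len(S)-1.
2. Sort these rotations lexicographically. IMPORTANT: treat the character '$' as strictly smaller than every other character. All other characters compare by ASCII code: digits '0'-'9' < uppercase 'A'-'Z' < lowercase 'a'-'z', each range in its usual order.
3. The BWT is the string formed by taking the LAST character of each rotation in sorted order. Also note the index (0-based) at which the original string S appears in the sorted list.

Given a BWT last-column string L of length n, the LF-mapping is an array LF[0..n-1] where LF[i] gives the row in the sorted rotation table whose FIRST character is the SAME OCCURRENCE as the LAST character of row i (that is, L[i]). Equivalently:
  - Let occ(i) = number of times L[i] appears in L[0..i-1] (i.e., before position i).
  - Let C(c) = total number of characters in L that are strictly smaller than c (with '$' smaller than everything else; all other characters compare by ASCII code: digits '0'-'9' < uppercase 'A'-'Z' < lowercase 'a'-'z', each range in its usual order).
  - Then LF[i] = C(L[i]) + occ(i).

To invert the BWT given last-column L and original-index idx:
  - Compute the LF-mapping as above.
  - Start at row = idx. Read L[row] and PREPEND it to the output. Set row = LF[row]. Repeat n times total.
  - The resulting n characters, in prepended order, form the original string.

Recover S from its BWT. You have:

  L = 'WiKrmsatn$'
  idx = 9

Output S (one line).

Answer: transmiKW$

Derivation:
LF mapping: 2 4 1 7 5 8 3 9 6 0
Walk LF starting at row 9, prepending L[row]:
  step 1: row=9, L[9]='$', prepend. Next row=LF[9]=0
  step 2: row=0, L[0]='W', prepend. Next row=LF[0]=2
  step 3: row=2, L[2]='K', prepend. Next row=LF[2]=1
  step 4: row=1, L[1]='i', prepend. Next row=LF[1]=4
  step 5: row=4, L[4]='m', prepend. Next row=LF[4]=5
  step 6: row=5, L[5]='s', prepend. Next row=LF[5]=8
  step 7: row=8, L[8]='n', prepend. Next row=LF[8]=6
  step 8: row=6, L[6]='a', prepend. Next row=LF[6]=3
  step 9: row=3, L[3]='r', prepend. Next row=LF[3]=7
  step 10: row=7, L[7]='t', prepend. Next row=LF[7]=9
Reversed output: transmiKW$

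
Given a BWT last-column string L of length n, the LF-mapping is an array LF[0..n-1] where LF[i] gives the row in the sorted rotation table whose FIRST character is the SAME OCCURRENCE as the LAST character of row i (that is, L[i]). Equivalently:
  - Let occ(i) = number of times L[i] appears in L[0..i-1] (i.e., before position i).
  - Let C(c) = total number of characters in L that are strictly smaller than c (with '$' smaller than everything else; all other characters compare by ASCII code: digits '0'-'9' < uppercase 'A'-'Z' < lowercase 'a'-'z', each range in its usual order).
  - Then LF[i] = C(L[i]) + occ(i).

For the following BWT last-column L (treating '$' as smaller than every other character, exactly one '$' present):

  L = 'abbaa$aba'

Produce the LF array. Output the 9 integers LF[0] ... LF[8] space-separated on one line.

Answer: 1 6 7 2 3 0 4 8 5

Derivation:
Char counts: '$':1, 'a':5, 'b':3
C (first-col start): C('$')=0, C('a')=1, C('b')=6
L[0]='a': occ=0, LF[0]=C('a')+0=1+0=1
L[1]='b': occ=0, LF[1]=C('b')+0=6+0=6
L[2]='b': occ=1, LF[2]=C('b')+1=6+1=7
L[3]='a': occ=1, LF[3]=C('a')+1=1+1=2
L[4]='a': occ=2, LF[4]=C('a')+2=1+2=3
L[5]='$': occ=0, LF[5]=C('$')+0=0+0=0
L[6]='a': occ=3, LF[6]=C('a')+3=1+3=4
L[7]='b': occ=2, LF[7]=C('b')+2=6+2=8
L[8]='a': occ=4, LF[8]=C('a')+4=1+4=5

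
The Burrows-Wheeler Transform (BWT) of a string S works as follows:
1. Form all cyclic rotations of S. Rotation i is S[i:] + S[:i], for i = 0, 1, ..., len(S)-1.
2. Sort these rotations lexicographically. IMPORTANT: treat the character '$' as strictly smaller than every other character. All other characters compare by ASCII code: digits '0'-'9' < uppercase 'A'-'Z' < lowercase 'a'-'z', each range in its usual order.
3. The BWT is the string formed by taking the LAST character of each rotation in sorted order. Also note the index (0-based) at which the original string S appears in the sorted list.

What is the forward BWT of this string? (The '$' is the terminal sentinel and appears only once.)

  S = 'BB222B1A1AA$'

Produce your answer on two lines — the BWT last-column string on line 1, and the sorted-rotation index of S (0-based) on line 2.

All 12 rotations (rotation i = S[i:]+S[:i]):
  rot[0] = BB222B1A1AA$
  rot[1] = B222B1A1AA$B
  rot[2] = 222B1A1AA$BB
  rot[3] = 22B1A1AA$BB2
  rot[4] = 2B1A1AA$BB22
  rot[5] = B1A1AA$BB222
  rot[6] = 1A1AA$BB222B
  rot[7] = A1AA$BB222B1
  rot[8] = 1AA$BB222B1A
  rot[9] = AA$BB222B1A1
  rot[10] = A$BB222B1A1A
  rot[11] = $BB222B1A1AA
Sorted (with $ < everything):
  sorted[0] = $BB222B1A1AA  (last char: 'A')
  sorted[1] = 1A1AA$BB222B  (last char: 'B')
  sorted[2] = 1AA$BB222B1A  (last char: 'A')
  sorted[3] = 222B1A1AA$BB  (last char: 'B')
  sorted[4] = 22B1A1AA$BB2  (last char: '2')
  sorted[5] = 2B1A1AA$BB22  (last char: '2')
  sorted[6] = A$BB222B1A1A  (last char: 'A')
  sorted[7] = A1AA$BB222B1  (last char: '1')
  sorted[8] = AA$BB222B1A1  (last char: '1')
  sorted[9] = B1A1AA$BB222  (last char: '2')
  sorted[10] = B222B1A1AA$B  (last char: 'B')
  sorted[11] = BB222B1A1AA$  (last char: '$')
Last column: ABAB22A112B$
Original string S is at sorted index 11

Answer: ABAB22A112B$
11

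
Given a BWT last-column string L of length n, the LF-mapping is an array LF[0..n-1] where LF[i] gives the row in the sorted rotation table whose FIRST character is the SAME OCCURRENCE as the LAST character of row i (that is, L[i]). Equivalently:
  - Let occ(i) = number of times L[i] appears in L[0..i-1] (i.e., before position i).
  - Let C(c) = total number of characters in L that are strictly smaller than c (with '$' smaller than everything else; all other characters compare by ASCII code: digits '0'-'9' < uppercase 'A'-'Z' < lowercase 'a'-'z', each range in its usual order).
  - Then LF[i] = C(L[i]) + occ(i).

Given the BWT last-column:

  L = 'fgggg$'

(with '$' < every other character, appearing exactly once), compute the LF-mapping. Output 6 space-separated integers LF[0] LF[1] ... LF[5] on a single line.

Answer: 1 2 3 4 5 0

Derivation:
Char counts: '$':1, 'f':1, 'g':4
C (first-col start): C('$')=0, C('f')=1, C('g')=2
L[0]='f': occ=0, LF[0]=C('f')+0=1+0=1
L[1]='g': occ=0, LF[1]=C('g')+0=2+0=2
L[2]='g': occ=1, LF[2]=C('g')+1=2+1=3
L[3]='g': occ=2, LF[3]=C('g')+2=2+2=4
L[4]='g': occ=3, LF[4]=C('g')+3=2+3=5
L[5]='$': occ=0, LF[5]=C('$')+0=0+0=0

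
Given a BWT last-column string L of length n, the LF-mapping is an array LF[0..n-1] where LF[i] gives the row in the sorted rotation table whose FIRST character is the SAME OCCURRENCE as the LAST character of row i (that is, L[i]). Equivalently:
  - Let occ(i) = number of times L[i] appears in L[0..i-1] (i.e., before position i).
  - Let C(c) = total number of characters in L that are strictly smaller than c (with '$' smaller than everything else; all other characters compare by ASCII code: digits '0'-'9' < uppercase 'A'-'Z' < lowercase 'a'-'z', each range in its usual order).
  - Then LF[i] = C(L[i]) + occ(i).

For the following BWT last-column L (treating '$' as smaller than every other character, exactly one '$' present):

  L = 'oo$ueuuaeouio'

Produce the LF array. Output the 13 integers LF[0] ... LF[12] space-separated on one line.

Answer: 5 6 0 9 2 10 11 1 3 7 12 4 8

Derivation:
Char counts: '$':1, 'a':1, 'e':2, 'i':1, 'o':4, 'u':4
C (first-col start): C('$')=0, C('a')=1, C('e')=2, C('i')=4, C('o')=5, C('u')=9
L[0]='o': occ=0, LF[0]=C('o')+0=5+0=5
L[1]='o': occ=1, LF[1]=C('o')+1=5+1=6
L[2]='$': occ=0, LF[2]=C('$')+0=0+0=0
L[3]='u': occ=0, LF[3]=C('u')+0=9+0=9
L[4]='e': occ=0, LF[4]=C('e')+0=2+0=2
L[5]='u': occ=1, LF[5]=C('u')+1=9+1=10
L[6]='u': occ=2, LF[6]=C('u')+2=9+2=11
L[7]='a': occ=0, LF[7]=C('a')+0=1+0=1
L[8]='e': occ=1, LF[8]=C('e')+1=2+1=3
L[9]='o': occ=2, LF[9]=C('o')+2=5+2=7
L[10]='u': occ=3, LF[10]=C('u')+3=9+3=12
L[11]='i': occ=0, LF[11]=C('i')+0=4+0=4
L[12]='o': occ=3, LF[12]=C('o')+3=5+3=8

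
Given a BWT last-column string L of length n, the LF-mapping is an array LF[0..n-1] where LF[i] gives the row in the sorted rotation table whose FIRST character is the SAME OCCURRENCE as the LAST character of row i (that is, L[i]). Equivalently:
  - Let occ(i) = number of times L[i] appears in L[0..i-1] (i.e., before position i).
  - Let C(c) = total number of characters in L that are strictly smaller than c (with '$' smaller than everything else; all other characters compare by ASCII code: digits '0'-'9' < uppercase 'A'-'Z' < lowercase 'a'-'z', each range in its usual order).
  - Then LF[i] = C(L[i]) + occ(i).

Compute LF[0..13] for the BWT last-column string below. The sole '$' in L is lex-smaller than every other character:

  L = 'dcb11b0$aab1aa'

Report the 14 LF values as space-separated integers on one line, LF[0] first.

Char counts: '$':1, '0':1, '1':3, 'a':4, 'b':3, 'c':1, 'd':1
C (first-col start): C('$')=0, C('0')=1, C('1')=2, C('a')=5, C('b')=9, C('c')=12, C('d')=13
L[0]='d': occ=0, LF[0]=C('d')+0=13+0=13
L[1]='c': occ=0, LF[1]=C('c')+0=12+0=12
L[2]='b': occ=0, LF[2]=C('b')+0=9+0=9
L[3]='1': occ=0, LF[3]=C('1')+0=2+0=2
L[4]='1': occ=1, LF[4]=C('1')+1=2+1=3
L[5]='b': occ=1, LF[5]=C('b')+1=9+1=10
L[6]='0': occ=0, LF[6]=C('0')+0=1+0=1
L[7]='$': occ=0, LF[7]=C('$')+0=0+0=0
L[8]='a': occ=0, LF[8]=C('a')+0=5+0=5
L[9]='a': occ=1, LF[9]=C('a')+1=5+1=6
L[10]='b': occ=2, LF[10]=C('b')+2=9+2=11
L[11]='1': occ=2, LF[11]=C('1')+2=2+2=4
L[12]='a': occ=2, LF[12]=C('a')+2=5+2=7
L[13]='a': occ=3, LF[13]=C('a')+3=5+3=8

Answer: 13 12 9 2 3 10 1 0 5 6 11 4 7 8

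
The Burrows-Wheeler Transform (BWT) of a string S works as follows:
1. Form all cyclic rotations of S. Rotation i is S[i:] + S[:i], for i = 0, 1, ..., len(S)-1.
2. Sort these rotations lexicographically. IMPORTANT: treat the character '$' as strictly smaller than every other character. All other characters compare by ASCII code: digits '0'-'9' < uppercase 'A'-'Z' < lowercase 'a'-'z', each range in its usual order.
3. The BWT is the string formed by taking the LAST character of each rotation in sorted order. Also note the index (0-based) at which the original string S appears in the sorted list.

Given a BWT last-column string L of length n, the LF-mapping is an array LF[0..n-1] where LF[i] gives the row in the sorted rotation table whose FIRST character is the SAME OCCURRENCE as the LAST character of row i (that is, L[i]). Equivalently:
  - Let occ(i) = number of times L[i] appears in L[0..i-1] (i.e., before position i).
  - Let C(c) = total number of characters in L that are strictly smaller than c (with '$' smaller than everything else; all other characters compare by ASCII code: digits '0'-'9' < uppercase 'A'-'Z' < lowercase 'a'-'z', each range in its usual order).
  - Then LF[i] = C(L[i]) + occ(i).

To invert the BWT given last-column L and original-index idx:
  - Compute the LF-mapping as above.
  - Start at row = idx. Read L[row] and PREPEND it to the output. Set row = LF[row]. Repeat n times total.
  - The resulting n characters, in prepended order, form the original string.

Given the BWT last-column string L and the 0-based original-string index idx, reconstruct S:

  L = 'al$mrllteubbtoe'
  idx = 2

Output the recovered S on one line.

LF mapping: 1 6 0 9 11 7 8 12 4 14 2 3 13 10 5
Walk LF starting at row 2, prepending L[row]:
  step 1: row=2, L[2]='$', prepend. Next row=LF[2]=0
  step 2: row=0, L[0]='a', prepend. Next row=LF[0]=1
  step 3: row=1, L[1]='l', prepend. Next row=LF[1]=6
  step 4: row=6, L[6]='l', prepend. Next row=LF[6]=8
  step 5: row=8, L[8]='e', prepend. Next row=LF[8]=4
  step 6: row=4, L[4]='r', prepend. Next row=LF[4]=11
  step 7: row=11, L[11]='b', prepend. Next row=LF[11]=3
  step 8: row=3, L[3]='m', prepend. Next row=LF[3]=9
  step 9: row=9, L[9]='u', prepend. Next row=LF[9]=14
  step 10: row=14, L[14]='e', prepend. Next row=LF[14]=5
  step 11: row=5, L[5]='l', prepend. Next row=LF[5]=7
  step 12: row=7, L[7]='t', prepend. Next row=LF[7]=12
  step 13: row=12, L[12]='t', prepend. Next row=LF[12]=13
  step 14: row=13, L[13]='o', prepend. Next row=LF[13]=10
  step 15: row=10, L[10]='b', prepend. Next row=LF[10]=2
Reversed output: bottleumbrella$

Answer: bottleumbrella$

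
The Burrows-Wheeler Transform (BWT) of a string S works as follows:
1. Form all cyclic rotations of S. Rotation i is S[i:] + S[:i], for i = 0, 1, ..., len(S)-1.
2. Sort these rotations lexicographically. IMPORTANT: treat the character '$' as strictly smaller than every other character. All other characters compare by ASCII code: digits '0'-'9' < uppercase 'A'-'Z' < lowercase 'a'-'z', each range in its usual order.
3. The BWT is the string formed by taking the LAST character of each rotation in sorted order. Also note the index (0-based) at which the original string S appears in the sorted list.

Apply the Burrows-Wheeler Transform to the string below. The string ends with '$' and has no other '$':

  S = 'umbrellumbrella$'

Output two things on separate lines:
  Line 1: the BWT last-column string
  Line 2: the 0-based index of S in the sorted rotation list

Answer: almmrrleeluubbl$
15

Derivation:
All 16 rotations (rotation i = S[i:]+S[:i]):
  rot[0] = umbrellumbrella$
  rot[1] = mbrellumbrella$u
  rot[2] = brellumbrella$um
  rot[3] = rellumbrella$umb
  rot[4] = ellumbrella$umbr
  rot[5] = llumbrella$umbre
  rot[6] = lumbrella$umbrel
  rot[7] = umbrella$umbrell
  rot[8] = mbrella$umbrellu
  rot[9] = brella$umbrellum
  rot[10] = rella$umbrellumb
  rot[11] = ella$umbrellumbr
  rot[12] = lla$umbrellumbre
  rot[13] = la$umbrellumbrel
  rot[14] = a$umbrellumbrell
  rot[15] = $umbrellumbrella
Sorted (with $ < everything):
  sorted[0] = $umbrellumbrella  (last char: 'a')
  sorted[1] = a$umbrellumbrell  (last char: 'l')
  sorted[2] = brella$umbrellum  (last char: 'm')
  sorted[3] = brellumbrella$um  (last char: 'm')
  sorted[4] = ella$umbrellumbr  (last char: 'r')
  sorted[5] = ellumbrella$umbr  (last char: 'r')
  sorted[6] = la$umbrellumbrel  (last char: 'l')
  sorted[7] = lla$umbrellumbre  (last char: 'e')
  sorted[8] = llumbrella$umbre  (last char: 'e')
  sorted[9] = lumbrella$umbrel  (last char: 'l')
  sorted[10] = mbrella$umbrellu  (last char: 'u')
  sorted[11] = mbrellumbrella$u  (last char: 'u')
  sorted[12] = rella$umbrellumb  (last char: 'b')
  sorted[13] = rellumbrella$umb  (last char: 'b')
  sorted[14] = umbrella$umbrell  (last char: 'l')
  sorted[15] = umbrellumbrella$  (last char: '$')
Last column: almmrrleeluubbl$
Original string S is at sorted index 15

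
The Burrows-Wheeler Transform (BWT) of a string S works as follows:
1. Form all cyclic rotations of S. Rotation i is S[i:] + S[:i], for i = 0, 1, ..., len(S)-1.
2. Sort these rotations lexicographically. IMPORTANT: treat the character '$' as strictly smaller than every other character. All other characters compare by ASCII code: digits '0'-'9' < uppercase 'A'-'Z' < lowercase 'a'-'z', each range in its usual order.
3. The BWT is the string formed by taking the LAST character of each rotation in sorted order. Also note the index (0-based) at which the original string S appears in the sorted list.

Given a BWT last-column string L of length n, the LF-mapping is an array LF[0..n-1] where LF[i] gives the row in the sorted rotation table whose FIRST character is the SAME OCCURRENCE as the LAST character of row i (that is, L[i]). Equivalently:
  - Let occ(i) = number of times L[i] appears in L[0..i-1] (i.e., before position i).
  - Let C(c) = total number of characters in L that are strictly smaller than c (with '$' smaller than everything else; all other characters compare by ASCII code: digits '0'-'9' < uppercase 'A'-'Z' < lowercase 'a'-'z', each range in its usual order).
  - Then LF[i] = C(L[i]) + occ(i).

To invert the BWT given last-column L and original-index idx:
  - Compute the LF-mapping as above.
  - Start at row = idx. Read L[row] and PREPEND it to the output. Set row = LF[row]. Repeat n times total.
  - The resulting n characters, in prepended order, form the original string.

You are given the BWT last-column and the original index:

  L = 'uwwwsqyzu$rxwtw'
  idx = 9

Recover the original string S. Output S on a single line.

Answer: wstyuwrwxwzwqu$

Derivation:
LF mapping: 5 7 8 9 3 1 13 14 6 0 2 12 10 4 11
Walk LF starting at row 9, prepending L[row]:
  step 1: row=9, L[9]='$', prepend. Next row=LF[9]=0
  step 2: row=0, L[0]='u', prepend. Next row=LF[0]=5
  step 3: row=5, L[5]='q', prepend. Next row=LF[5]=1
  step 4: row=1, L[1]='w', prepend. Next row=LF[1]=7
  step 5: row=7, L[7]='z', prepend. Next row=LF[7]=14
  step 6: row=14, L[14]='w', prepend. Next row=LF[14]=11
  step 7: row=11, L[11]='x', prepend. Next row=LF[11]=12
  step 8: row=12, L[12]='w', prepend. Next row=LF[12]=10
  step 9: row=10, L[10]='r', prepend. Next row=LF[10]=2
  step 10: row=2, L[2]='w', prepend. Next row=LF[2]=8
  step 11: row=8, L[8]='u', prepend. Next row=LF[8]=6
  step 12: row=6, L[6]='y', prepend. Next row=LF[6]=13
  step 13: row=13, L[13]='t', prepend. Next row=LF[13]=4
  step 14: row=4, L[4]='s', prepend. Next row=LF[4]=3
  step 15: row=3, L[3]='w', prepend. Next row=LF[3]=9
Reversed output: wstyuwrwxwzwqu$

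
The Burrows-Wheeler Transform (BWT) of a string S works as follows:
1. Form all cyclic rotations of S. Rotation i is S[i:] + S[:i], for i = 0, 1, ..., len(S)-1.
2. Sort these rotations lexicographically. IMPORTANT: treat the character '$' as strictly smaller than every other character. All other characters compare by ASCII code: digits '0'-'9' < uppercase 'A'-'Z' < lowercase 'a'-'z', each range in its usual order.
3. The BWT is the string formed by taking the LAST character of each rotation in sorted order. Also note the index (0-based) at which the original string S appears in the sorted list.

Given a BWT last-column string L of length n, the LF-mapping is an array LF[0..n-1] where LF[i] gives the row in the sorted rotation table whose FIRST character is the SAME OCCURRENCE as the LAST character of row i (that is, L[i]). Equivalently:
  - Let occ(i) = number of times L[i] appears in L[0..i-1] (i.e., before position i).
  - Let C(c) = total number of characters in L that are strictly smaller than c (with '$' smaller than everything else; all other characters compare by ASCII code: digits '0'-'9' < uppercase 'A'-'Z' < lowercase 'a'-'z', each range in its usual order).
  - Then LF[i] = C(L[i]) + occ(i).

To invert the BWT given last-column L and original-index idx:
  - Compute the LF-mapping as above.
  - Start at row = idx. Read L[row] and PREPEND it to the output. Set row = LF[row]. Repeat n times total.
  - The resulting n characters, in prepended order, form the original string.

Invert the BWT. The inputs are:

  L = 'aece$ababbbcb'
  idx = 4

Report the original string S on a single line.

Answer: bbcabbeabcea$

Derivation:
LF mapping: 1 11 9 12 0 2 4 3 5 6 7 10 8
Walk LF starting at row 4, prepending L[row]:
  step 1: row=4, L[4]='$', prepend. Next row=LF[4]=0
  step 2: row=0, L[0]='a', prepend. Next row=LF[0]=1
  step 3: row=1, L[1]='e', prepend. Next row=LF[1]=11
  step 4: row=11, L[11]='c', prepend. Next row=LF[11]=10
  step 5: row=10, L[10]='b', prepend. Next row=LF[10]=7
  step 6: row=7, L[7]='a', prepend. Next row=LF[7]=3
  step 7: row=3, L[3]='e', prepend. Next row=LF[3]=12
  step 8: row=12, L[12]='b', prepend. Next row=LF[12]=8
  step 9: row=8, L[8]='b', prepend. Next row=LF[8]=5
  step 10: row=5, L[5]='a', prepend. Next row=LF[5]=2
  step 11: row=2, L[2]='c', prepend. Next row=LF[2]=9
  step 12: row=9, L[9]='b', prepend. Next row=LF[9]=6
  step 13: row=6, L[6]='b', prepend. Next row=LF[6]=4
Reversed output: bbcabbeabcea$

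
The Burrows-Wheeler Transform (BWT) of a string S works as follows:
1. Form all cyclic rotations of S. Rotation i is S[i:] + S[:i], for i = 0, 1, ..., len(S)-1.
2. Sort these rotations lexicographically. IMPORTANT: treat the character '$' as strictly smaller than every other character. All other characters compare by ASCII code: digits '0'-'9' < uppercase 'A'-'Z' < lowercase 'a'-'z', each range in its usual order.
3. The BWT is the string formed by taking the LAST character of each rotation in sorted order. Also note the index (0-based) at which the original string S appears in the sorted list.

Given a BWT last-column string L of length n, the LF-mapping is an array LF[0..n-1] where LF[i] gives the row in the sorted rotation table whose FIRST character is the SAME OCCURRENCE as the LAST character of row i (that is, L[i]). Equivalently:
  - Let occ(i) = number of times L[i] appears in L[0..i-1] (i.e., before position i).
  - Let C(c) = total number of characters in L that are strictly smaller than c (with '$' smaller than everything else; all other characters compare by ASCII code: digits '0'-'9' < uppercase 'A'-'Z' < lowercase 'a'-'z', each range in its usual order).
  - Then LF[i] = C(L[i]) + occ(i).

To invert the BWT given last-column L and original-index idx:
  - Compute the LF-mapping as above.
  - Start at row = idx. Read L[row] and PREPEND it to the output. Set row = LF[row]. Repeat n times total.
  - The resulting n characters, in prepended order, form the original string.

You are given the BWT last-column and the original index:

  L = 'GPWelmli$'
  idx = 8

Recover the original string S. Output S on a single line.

Answer: milleWPG$

Derivation:
LF mapping: 1 2 3 4 6 8 7 5 0
Walk LF starting at row 8, prepending L[row]:
  step 1: row=8, L[8]='$', prepend. Next row=LF[8]=0
  step 2: row=0, L[0]='G', prepend. Next row=LF[0]=1
  step 3: row=1, L[1]='P', prepend. Next row=LF[1]=2
  step 4: row=2, L[2]='W', prepend. Next row=LF[2]=3
  step 5: row=3, L[3]='e', prepend. Next row=LF[3]=4
  step 6: row=4, L[4]='l', prepend. Next row=LF[4]=6
  step 7: row=6, L[6]='l', prepend. Next row=LF[6]=7
  step 8: row=7, L[7]='i', prepend. Next row=LF[7]=5
  step 9: row=5, L[5]='m', prepend. Next row=LF[5]=8
Reversed output: milleWPG$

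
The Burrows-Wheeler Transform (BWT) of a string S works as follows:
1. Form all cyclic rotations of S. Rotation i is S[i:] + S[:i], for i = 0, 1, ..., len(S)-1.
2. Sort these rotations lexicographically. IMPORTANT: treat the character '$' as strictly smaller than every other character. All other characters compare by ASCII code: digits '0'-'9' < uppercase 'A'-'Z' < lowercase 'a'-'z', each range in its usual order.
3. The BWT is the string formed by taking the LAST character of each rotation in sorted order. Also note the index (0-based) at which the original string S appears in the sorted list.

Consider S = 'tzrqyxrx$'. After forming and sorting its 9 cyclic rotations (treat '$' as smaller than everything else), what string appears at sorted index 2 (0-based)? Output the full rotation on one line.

All 9 rotations (rotation i = S[i:]+S[:i]):
  rot[0] = tzrqyxrx$
  rot[1] = zrqyxrx$t
  rot[2] = rqyxrx$tz
  rot[3] = qyxrx$tzr
  rot[4] = yxrx$tzrq
  rot[5] = xrx$tzrqy
  rot[6] = rx$tzrqyx
  rot[7] = x$tzrqyxr
  rot[8] = $tzrqyxrx
Sorted (with $ < everything):
  sorted[0] = $tzrqyxrx
  sorted[1] = qyxrx$tzr
  sorted[2] = rqyxrx$tz
  sorted[3] = rx$tzrqyx
  sorted[4] = tzrqyxrx$
  sorted[5] = x$tzrqyxr
  sorted[6] = xrx$tzrqy
  sorted[7] = yxrx$tzrq
  sorted[8] = zrqyxrx$t
sorted[2] = rqyxrx$tz

Answer: rqyxrx$tz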